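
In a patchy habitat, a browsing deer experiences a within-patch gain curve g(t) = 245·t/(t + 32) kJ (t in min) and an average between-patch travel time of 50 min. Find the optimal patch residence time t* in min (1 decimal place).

By the marginal value theorem, leave when the instantaneous gain rate g'(t) equals the habitat-wide average g(t)/(T + t).
g'(t) = 245·32/(t + 32)². Setting 245·32/(t+32)² = 245t/[(t+32)(50+t)] gives 32(50+t) = t(t+32), so t² = 32×50 = 1600.
t* = √1600 = 40 min.

40.0 min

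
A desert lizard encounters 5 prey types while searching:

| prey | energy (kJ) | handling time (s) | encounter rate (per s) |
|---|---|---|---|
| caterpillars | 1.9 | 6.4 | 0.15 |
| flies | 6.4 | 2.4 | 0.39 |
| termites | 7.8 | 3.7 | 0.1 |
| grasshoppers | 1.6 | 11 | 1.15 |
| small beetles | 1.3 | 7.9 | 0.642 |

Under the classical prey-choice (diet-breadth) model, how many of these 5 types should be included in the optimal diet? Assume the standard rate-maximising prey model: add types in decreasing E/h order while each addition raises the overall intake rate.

2

Rank by E/h (kJ/s): flies 2.67, termites 2.11, caterpillars 0.297, small beetles 0.165, grasshoppers 0.145. Include each in turn until the next type's E/h falls below the running intake rate.
Rate on top 1: 1.289. termites: 2.11 > 1.289 → include.
Rate on top 2: 1.421. caterpillars: 0.297 < 1.421 → exclude; stop.
Optimal diet: flies, termites — 2 of 5 types.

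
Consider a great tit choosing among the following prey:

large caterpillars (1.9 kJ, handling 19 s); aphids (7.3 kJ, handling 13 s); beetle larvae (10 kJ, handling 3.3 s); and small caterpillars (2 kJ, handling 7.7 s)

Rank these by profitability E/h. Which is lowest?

In descending order of E/h:
beetle larvae: 10/3.3 = 3.03 kJ/s
aphids: 7.3/13 = 0.562 kJ/s
small caterpillars: 2/7.7 = 0.26 kJ/s
large caterpillars: 1.9/19 = 0.1 kJ/s

large caterpillars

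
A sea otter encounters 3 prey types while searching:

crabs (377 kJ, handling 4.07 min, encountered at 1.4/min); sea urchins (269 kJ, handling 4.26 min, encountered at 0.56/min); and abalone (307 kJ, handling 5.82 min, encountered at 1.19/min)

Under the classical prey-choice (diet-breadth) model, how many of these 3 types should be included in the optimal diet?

1

Rank by E/h (kJ/min): crabs 92.6, sea urchins 63.1, abalone 52.7. Include each in turn until the next type's E/h falls below the running intake rate.
Rate on top 1: 78.8. sea urchins: 63.1 < 78.8 → exclude; stop.
Optimal diet: crabs — 1 of 3 types.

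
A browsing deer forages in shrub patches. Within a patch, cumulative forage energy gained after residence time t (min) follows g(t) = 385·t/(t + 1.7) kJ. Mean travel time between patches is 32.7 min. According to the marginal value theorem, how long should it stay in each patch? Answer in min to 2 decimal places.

7.46 min

Maximise g(t)/(T+t): set derivative to zero → g'(t)(T+t) = g(t).
g'(t) = 385·1.7/(t + 1.7)². Setting 385·1.7/(t+1.7)² = 385t/[(t+1.7)(32.7+t)] gives 1.7(32.7+t) = t(t+1.7), so t² = 1.7×32.7 = 55.59.
t* = √55.59 = 7.456 min.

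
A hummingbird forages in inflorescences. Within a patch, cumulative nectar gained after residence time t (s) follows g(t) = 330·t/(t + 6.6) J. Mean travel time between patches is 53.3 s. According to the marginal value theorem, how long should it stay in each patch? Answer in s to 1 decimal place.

18.8 s

Optimal t* satisfies g'(t*) = g(t*)/(T + t*).
g'(t) = 330·6.6/(t + 6.6)². Setting 330·6.6/(t+6.6)² = 330t/[(t+6.6)(53.3+t)] gives 6.6(53.3+t) = t(t+6.6), so t² = 6.6×53.3 = 351.8.
t* = √351.8 = 18.76 s.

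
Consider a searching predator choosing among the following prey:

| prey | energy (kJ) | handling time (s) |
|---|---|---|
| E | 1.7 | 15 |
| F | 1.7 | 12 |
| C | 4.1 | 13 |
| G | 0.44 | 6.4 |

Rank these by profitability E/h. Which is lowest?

G

Profitability E/h (kJ/s): E = 1.7/15 = 0.113, F = 1.7/12 = 0.142, C = 4.1/13 = 0.315, G = 0.44/6.4 = 0.0687.
Ranked: C > F > E > G.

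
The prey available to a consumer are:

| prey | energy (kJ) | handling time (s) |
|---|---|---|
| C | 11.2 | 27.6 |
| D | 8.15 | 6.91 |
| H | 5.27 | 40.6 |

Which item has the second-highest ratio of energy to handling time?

C

Profitability E/h (kJ/s): C = 11.2/27.6 = 0.406, D = 8.15/6.91 = 1.18, H = 5.27/40.6 = 0.13.
Ranked: D > C > H.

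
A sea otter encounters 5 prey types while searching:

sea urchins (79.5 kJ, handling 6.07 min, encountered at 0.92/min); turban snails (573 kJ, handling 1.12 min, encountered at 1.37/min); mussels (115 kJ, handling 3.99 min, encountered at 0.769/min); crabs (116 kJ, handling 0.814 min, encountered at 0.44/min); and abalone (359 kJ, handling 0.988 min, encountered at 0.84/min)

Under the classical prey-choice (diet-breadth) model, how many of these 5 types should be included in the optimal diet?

2

Rank by E/h (kJ/min): turban snails 512, abalone 363, crabs 143, mussels 28.8, sea urchins 13.1. Include each in turn until the next type's E/h falls below the running intake rate.
Rate on top 1: 309.7. abalone: 363 > 309.7 → include.
Rate on top 2: 323. crabs: 143 < 323 → exclude; stop.
Optimal diet: turban snails, abalone — 2 of 5 types.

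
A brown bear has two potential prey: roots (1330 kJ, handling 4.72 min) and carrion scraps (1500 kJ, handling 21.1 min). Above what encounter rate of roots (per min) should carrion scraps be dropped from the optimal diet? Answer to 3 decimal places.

At the threshold, the rate on roots alone equals the profitability of carrion scraps: λ·1330/(1 + λ·4.72) = 1500/21.1 = 71.09.
Rearranging, λ(1330 − 71.09×4.72) = 71.09, so λ = 71.09/994.5 = 0.07149 per min.

0.071 per min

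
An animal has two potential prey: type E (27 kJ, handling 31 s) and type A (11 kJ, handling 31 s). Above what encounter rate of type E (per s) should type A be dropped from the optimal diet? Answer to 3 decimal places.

0.022 per s

Drop type A once their profitability E₂/h₂ falls below the rate achievable on type E alone: E₂/h₂ = λE₁/(1 + λh₁).
Solve for λ: λE₁h₂ = E₂(1 + λh₁) → λ(E₁h₂ − E₂h₁) = E₂ → λ = E₂/(E₁h₂ − E₂h₁).
λ = 11/(27×31 − 11×31) = 11/496 = 0.02218 per s.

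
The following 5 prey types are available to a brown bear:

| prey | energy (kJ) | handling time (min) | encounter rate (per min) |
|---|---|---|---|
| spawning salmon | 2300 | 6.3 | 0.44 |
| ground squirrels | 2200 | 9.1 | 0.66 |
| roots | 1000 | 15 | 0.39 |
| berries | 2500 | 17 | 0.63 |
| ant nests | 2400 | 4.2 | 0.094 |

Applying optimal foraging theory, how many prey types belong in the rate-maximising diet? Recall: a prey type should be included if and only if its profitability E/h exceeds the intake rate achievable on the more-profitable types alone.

2

Rank by E/h (kJ/min): ant nests 571, spawning salmon 365, ground squirrels 242, berries 147, roots 66.7. Include each in turn until the next type's E/h falls below the running intake rate.
Rate on top 1: 161.7. spawning salmon: 365 > 161.7 → include.
Rate on top 2: 297. ground squirrels: 242 < 297 → exclude; stop.
Optimal diet: ant nests, spawning salmon — 2 of 5 types.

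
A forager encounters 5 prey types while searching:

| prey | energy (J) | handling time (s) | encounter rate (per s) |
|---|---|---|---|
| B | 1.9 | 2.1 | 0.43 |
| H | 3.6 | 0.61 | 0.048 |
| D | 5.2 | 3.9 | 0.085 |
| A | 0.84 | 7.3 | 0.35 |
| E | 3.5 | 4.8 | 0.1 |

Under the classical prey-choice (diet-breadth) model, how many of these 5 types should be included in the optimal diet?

E/h in descending order: H 5.9, D 1.33, B 0.905, E 0.729, A 0.115 J/s. The optimal diet is the largest prefix of this list for which every included type satisfies E_i/h_i > R on the types above it.
Rate on top 1: 0.1679. D: 1.33 > 0.1679 → include.
Rate on top 2: 0.4518. B: 0.905 > 0.4518 → include.
Rate on top 3: 0.6325. E: 0.729 > 0.6325 → include.
Rate on top 4: 0.6494. A: 0.115 < 0.6494 → exclude; stop.
Optimal diet: H, D, B, E — 4 of 5 types.

4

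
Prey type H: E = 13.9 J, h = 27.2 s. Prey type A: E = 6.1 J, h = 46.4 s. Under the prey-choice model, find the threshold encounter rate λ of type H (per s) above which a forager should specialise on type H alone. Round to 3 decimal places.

At the threshold, the rate on type H alone equals the profitability of type A: λ·13.9/(1 + λ·27.2) = 6.1/46.4 = 0.1315.
Rearranging, λ(13.9 − 0.1315×27.2) = 0.1315, so λ = 0.1315/10.32 = 0.01273 per s.

0.013 per s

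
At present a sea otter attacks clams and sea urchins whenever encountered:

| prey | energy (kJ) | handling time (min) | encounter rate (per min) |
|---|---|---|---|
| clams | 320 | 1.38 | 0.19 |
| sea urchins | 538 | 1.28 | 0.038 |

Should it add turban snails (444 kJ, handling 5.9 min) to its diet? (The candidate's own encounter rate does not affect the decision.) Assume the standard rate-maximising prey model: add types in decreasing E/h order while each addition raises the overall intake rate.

Yes

Intake rate on the current diet: R = (0.19×320 + 0.038×538) / (1 + 0.19×1.38 + 0.038×1.28) = 81.24/1.311 = 61.98 kJ/min.
turban snails: E/h = 444/5.9 = 75.25 kJ/min.
Since 75.25 > R, including turban snails increases the long-run rate.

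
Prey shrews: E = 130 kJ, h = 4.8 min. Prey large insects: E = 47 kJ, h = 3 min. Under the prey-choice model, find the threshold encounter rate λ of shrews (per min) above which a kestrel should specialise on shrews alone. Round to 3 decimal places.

0.286 per min

The zero-one rule: include large insects iff E₂/h₂ > λE₁/(1+λh₁). Equality gives the switch point.
λE₁h₂ = E₂ + λE₂h₁ ⇒ λ = E₂/(E₁h₂ − E₂h₁) = 47/(390 − 225.6) = 0.2859 per min.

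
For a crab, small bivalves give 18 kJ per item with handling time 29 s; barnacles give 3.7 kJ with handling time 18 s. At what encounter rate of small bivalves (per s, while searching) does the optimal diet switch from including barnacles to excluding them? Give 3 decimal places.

At the threshold, the rate on small bivalves alone equals the profitability of barnacles: λ·18/(1 + λ·29) = 3.7/18 = 0.2056.
Rearranging, λ(18 − 0.2056×29) = 0.2056, so λ = 0.2056/12.04 = 0.01707 per s.

0.017 per s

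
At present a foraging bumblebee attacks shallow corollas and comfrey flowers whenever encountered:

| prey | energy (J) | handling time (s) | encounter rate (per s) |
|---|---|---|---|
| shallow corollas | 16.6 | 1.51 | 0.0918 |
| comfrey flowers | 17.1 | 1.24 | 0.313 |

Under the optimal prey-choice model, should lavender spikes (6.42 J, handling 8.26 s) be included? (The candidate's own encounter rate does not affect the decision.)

Current rate: (0.0918×16.6 + 0.313×17.1)/(1 + 0.0918×1.51 + 0.313×1.24) = 4.504 J/s.
Profitability of lavender spikes: 6.42/8.26 = 0.7772 J/s.
0.7772 < 4.504, so adding lavender spikes would lower the average — exclude it.

No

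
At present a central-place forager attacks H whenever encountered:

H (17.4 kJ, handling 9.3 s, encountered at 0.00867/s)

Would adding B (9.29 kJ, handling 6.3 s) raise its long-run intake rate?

Yes

Intake rate on the current diet: R = (0.00867×17.4) / (1 + 0.00867×9.3) = 0.1509/1.081 = 0.1396 kJ/s.
Profitability of B: 9.29/6.3 = 1.475 kJ/s.
1.475 > 0.1396, so adding B raises the average — include it.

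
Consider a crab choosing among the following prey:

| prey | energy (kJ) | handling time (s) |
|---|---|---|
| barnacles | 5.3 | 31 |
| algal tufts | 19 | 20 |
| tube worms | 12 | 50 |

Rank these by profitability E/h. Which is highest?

In descending order of E/h:
algal tufts: 19/20 = 0.95 kJ/s
tube worms: 12/50 = 0.24 kJ/s
barnacles: 5.3/31 = 0.171 kJ/s

algal tufts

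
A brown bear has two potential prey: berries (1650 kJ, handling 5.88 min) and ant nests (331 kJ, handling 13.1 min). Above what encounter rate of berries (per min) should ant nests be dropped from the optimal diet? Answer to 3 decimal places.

The zero-one rule: include ant nests iff E₂/h₂ > λE₁/(1+λh₁). Equality gives the switch point.
λE₁h₂ = E₂ + λE₂h₁ ⇒ λ = E₂/(E₁h₂ − E₂h₁) = 331/(2.162e+04 − 1946) = 0.01683 per min.

0.017 per min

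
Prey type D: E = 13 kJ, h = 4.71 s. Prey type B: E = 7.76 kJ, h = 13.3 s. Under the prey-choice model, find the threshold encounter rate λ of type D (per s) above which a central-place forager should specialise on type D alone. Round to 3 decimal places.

Drop type B once their profitability E₂/h₂ falls below the rate achievable on type D alone: E₂/h₂ = λE₁/(1 + λh₁).
Solve for λ: λE₁h₂ = E₂(1 + λh₁) → λ(E₁h₂ − E₂h₁) = E₂ → λ = E₂/(E₁h₂ − E₂h₁).
λ = 7.76/(13×13.3 − 7.76×4.71) = 7.76/136.4 = 0.05691 per s.

0.057 per s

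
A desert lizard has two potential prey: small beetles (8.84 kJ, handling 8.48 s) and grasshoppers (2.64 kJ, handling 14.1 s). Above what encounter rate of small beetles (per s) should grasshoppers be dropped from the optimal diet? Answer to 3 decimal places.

At the threshold, the rate on small beetles alone equals the profitability of grasshoppers: λ·8.84/(1 + λ·8.48) = 2.64/14.1 = 0.1872.
Rearranging, λ(8.84 − 0.1872×8.48) = 0.1872, so λ = 0.1872/7.252 = 0.02582 per s.

0.026 per s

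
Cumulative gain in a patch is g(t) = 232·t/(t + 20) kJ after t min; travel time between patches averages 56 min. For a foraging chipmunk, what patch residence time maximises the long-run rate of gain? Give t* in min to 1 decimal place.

Optimal t* satisfies g'(t*) = g(t*)/(T + t*).
g'(t) = 232·20/(t + 20)². Setting 232·20/(t+20)² = 232t/[(t+20)(56+t)] gives 20(56+t) = t(t+20), so t² = 20×56 = 1120.
t* = √1120 = 33.47 min.

33.5 min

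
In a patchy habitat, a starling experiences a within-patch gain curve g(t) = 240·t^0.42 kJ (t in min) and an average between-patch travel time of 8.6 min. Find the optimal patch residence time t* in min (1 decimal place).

6.2 min

By the marginal value theorem, leave when the instantaneous gain rate g'(t) equals the habitat-wide average g(t)/(T + t).
g'(t) = 0.42·240·t^-0.58. Setting 0.42·240·t^-0.58 = 240·t^0.42/(8.6+t) gives 0.42(8.6+t) = t, so 0.58·t = 0.42×8.6.
t* = 0.42×8.6/0.58 = 6.228 min.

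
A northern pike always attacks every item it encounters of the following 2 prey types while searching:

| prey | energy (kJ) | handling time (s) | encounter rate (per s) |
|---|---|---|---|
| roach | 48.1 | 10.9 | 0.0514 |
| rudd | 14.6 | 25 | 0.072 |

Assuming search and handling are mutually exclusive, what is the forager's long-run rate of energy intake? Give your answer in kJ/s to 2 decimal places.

R = (0.0514×48.1 + 0.072×14.6) / (1 + 0.0514×10.9 + 0.072×25) = 3.524/3.36 = 1.049 kJ/s.

1.05 kJ/s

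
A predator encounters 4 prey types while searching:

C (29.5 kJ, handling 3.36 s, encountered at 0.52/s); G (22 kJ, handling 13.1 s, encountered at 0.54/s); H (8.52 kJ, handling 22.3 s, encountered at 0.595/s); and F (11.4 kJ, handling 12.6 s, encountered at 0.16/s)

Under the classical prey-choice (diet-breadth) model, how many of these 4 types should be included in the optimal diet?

1

Profitabilities (E/h, kJ/s): C 8.78, G 1.68, F 0.905, H 0.382. Add prey in this order while the next type's profitability exceeds the intake rate on those already taken.
Rate on top 1: 5.584. G: 1.68 < 5.584 → exclude; stop.
Optimal diet: C — 1 of 4 types.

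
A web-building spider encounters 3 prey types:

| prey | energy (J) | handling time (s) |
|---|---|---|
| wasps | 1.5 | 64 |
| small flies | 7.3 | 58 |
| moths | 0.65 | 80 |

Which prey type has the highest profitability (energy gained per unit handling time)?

small flies

In descending order of E/h:
small flies: 7.3/58 = 0.126 J/s
wasps: 1.5/64 = 0.0234 J/s
moths: 0.65/80 = 0.00813 J/s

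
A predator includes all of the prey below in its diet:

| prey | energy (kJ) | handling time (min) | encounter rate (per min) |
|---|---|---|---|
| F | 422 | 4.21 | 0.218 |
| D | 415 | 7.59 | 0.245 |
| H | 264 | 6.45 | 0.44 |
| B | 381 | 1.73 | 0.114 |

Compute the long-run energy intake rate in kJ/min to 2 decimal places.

Energy encountered per unit search time: 0.218×422 + 0.245×415 + 0.44×264 + 0.114×381 = 353.3 kJ/min.
Handling time per unit search time: 0.218×4.21 + 0.245×7.59 + 0.44×6.45 + 0.114×1.73 = 5.813.
Rate = 353.3/(1 + 5.813) = 51.86 kJ/min.

51.86 kJ/min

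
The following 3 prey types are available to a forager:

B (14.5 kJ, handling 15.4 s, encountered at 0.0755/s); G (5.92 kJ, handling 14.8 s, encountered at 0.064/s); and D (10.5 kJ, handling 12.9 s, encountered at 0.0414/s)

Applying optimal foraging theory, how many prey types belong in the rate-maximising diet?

2

Profitabilities (E/h, kJ/s): B 0.942, D 0.814, G 0.4. Add prey in this order while the next type's profitability exceeds the intake rate on those already taken.
Rate on top 1: 0.5062. D: 0.814 > 0.5062 → include.
Rate on top 2: 0.5671. G: 0.4 < 0.5671 → exclude; stop.
Optimal diet: B, D — 2 of 3 types.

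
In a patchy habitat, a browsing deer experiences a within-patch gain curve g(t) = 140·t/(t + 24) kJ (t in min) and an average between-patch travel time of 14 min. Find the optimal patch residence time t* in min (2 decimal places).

18.33 min

Maximise g(t)/(T+t): set derivative to zero → g'(t)(T+t) = g(t).
g'(t) = 140·24/(t + 24)². Setting 140·24/(t+24)² = 140t/[(t+24)(14+t)] gives 24(14+t) = t(t+24), so t² = 24×14 = 336.
t* = √336 = 18.33 min.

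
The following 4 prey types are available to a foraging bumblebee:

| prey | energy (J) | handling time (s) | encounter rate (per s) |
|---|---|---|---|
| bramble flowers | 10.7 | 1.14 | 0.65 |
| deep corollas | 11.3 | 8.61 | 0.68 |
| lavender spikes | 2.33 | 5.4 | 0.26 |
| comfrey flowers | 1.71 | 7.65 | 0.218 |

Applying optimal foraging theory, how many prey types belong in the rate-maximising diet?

Profitabilities (E/h, J/s): bramble flowers 9.39, deep corollas 1.31, lavender spikes 0.431, comfrey flowers 0.224. Add prey in this order while the next type's profitability exceeds the intake rate on those already taken.
Rate on top 1: 3.995. deep corollas: 1.31 < 3.995 → exclude; stop.
Optimal diet: bramble flowers — 1 of 4 types.

1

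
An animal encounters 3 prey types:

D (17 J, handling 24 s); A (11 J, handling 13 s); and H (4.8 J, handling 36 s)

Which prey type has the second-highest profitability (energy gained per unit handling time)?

D

Profitability E/h (J/s): D = 17/24 = 0.708, A = 11/13 = 0.846, H = 4.8/36 = 0.133.
Ranked: A > D > H.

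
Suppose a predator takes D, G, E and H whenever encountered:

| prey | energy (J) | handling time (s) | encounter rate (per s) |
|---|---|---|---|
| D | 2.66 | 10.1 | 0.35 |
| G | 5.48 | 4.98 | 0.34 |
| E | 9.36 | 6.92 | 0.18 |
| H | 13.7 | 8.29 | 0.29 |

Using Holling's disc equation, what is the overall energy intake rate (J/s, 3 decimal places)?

0.856 J/s

R = Σλ_iE_i / (1 + Σλ_ih_i)
Numerator: 0.35×2.66 + 0.34×5.48 + 0.18×9.36 + 0.29×13.7 = 8.452
Denominator: 1 + 0.35×10.1 + 0.34×4.98 + 0.18×6.92 + 0.29×8.29 = 9.878
R = 8.452/9.878 = 0.8556 J/s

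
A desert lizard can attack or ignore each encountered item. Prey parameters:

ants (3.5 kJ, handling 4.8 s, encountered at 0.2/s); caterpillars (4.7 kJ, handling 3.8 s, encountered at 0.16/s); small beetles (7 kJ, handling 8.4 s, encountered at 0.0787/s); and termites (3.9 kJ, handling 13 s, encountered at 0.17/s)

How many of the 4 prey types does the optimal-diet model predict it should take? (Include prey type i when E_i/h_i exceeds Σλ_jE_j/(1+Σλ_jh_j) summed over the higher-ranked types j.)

Profitabilities (E/h, kJ/s): caterpillars 1.24, small beetles 0.833, ants 0.729, termites 0.3. Add prey in this order while the next type's profitability exceeds the intake rate on those already taken.
Rate on top 1: 0.4677. small beetles: 0.833 > 0.4677 → include.
Rate on top 2: 0.5742. ants: 0.729 > 0.5742 → include.
Rate on top 3: 0.6203. termites: 0.3 < 0.6203 → exclude; stop.
Optimal diet: caterpillars, small beetles, ants — 3 of 4 types.

3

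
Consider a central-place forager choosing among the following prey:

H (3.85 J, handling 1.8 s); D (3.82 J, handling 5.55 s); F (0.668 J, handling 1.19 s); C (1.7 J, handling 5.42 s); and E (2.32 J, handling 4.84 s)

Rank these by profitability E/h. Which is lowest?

Profitability E/h (J/s): H = 3.85/1.8 = 2.14, D = 3.82/5.55 = 0.688, F = 0.668/1.19 = 0.561, C = 1.7/5.42 = 0.314, E = 2.32/4.84 = 0.479.
Ranked: H > D > F > E > C.

C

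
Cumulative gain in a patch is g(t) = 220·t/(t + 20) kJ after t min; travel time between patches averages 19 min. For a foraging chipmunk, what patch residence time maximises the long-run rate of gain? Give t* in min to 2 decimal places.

19.49 min

Maximise g(t)/(T+t): set derivative to zero → g'(t)(T+t) = g(t).
g'(t) = 220·20/(t + 20)². Setting 220·20/(t+20)² = 220t/[(t+20)(19+t)] gives 20(19+t) = t(t+20), so t² = 20×19 = 380.
t* = √380 = 19.49 min.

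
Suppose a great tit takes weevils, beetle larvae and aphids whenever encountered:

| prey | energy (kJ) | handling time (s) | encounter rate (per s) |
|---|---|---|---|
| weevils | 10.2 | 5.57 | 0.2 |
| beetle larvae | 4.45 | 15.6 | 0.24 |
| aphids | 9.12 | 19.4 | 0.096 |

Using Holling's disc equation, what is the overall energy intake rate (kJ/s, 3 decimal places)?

0.516 kJ/s

R = (0.2×10.2 + 0.24×4.45 + 0.096×9.12) / (1 + 0.2×5.57 + 0.24×15.6 + 0.096×19.4) = 3.984/7.72 = 0.516 kJ/s.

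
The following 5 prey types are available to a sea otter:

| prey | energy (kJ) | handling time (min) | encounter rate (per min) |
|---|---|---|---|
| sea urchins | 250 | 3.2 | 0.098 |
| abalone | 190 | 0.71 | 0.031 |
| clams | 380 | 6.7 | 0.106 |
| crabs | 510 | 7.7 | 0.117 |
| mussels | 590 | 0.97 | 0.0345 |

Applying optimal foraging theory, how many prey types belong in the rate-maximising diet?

5

E/h in descending order: mussels 608, abalone 268, sea urchins 78.1, crabs 66.2, clams 56.7 kJ/min. The optimal diet is the largest prefix of this list for which every included type satisfies E_i/h_i > R on the types above it.
Rate on top 1: 19.7. abalone: 268 > 19.7 → include.
Rate on top 2: 24.87. sea urchins: 78.1 > 24.87 → include.
Rate on top 3: 37.07. crabs: 66.2 > 37.07 → include.
Rate on top 4: 48.64. clams: 56.7 > 48.64 → include.
Optimal diet: mussels, abalone, sea urchins, crabs, clams — 5 of 5 types.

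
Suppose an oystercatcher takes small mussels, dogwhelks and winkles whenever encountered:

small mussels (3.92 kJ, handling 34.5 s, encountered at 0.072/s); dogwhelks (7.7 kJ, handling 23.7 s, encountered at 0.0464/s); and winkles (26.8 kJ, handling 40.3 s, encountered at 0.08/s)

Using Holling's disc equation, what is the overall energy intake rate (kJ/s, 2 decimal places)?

0.36 kJ/s

Energy encountered per unit search time: 0.072×3.92 + 0.0464×7.7 + 0.08×26.8 = 2.784 kJ/s.
Handling time per unit search time: 0.072×34.5 + 0.0464×23.7 + 0.08×40.3 = 6.808.
Rate = 2.784/(1 + 6.808) = 0.3565 kJ/s.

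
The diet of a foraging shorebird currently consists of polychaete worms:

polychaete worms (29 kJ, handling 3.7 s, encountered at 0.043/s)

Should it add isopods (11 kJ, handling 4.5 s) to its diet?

Yes

On polychaete worms alone, R = ΣλE/(1+Σλh) = 1.247/1.159 = 1.076 kJ/s.
Profitability of isopods: 11/4.5 = 2.444 kJ/s.
2.444 > 1.076, so adding isopods raises the average — include it.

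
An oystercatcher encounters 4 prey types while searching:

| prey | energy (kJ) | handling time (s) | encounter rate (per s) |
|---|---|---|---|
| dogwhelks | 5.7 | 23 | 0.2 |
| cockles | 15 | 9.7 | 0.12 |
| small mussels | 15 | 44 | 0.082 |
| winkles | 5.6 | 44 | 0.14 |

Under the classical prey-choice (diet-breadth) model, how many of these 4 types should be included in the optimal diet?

1

Rank by E/h (kJ/s): cockles 1.55, small mussels 0.341, dogwhelks 0.248, winkles 0.127. Include each in turn until the next type's E/h falls below the running intake rate.
Rate on top 1: 0.8318. small mussels: 0.341 < 0.8318 → exclude; stop.
Optimal diet: cockles — 1 of 4 types.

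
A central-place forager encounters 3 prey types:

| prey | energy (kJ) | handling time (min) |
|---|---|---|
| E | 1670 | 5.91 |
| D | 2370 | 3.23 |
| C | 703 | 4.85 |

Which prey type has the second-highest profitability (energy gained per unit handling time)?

Profitability E/h (kJ/min): E = 1670/5.91 = 283, D = 2370/3.23 = 734, C = 703/4.85 = 145.
Ranked: D > E > C.

E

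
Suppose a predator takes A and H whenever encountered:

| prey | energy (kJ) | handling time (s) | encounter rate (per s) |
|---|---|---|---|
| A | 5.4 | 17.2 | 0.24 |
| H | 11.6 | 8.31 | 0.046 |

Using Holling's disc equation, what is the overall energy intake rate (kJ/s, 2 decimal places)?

0.33 kJ/s

Energy encountered per unit search time: 0.24×5.4 + 0.046×11.6 = 1.83 kJ/s.
Handling time per unit search time: 0.24×17.2 + 0.046×8.31 = 4.51.
Rate = 1.83/(1 + 4.51) = 0.332 kJ/s.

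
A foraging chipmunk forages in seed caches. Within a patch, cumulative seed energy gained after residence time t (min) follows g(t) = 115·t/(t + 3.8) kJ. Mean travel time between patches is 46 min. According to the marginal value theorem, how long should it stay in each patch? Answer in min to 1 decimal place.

13.2 min

By the marginal value theorem, leave when the instantaneous gain rate g'(t) equals the habitat-wide average g(t)/(T + t).
g'(t) = 115·3.8/(t + 3.8)². Setting 115·3.8/(t+3.8)² = 115t/[(t+3.8)(46+t)] gives 3.8(46+t) = t(t+3.8), so t² = 3.8×46 = 174.8.
t* = √174.8 = 13.22 min.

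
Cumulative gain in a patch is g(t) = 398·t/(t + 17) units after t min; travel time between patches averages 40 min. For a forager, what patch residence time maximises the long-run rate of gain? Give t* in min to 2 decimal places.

26.08 min

Maximise g(t)/(T+t): set derivative to zero → g'(t)(T+t) = g(t).
g'(t) = 398·17/(t + 17)². Setting 398·17/(t+17)² = 398t/[(t+17)(40+t)] gives 17(40+t) = t(t+17), so t² = 17×40 = 680.
t* = √680 = 26.08 min.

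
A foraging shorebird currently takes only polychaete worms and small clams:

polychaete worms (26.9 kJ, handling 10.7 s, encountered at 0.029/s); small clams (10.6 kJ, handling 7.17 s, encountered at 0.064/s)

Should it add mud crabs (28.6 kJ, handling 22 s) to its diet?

Yes

Current rate: (0.029×26.9 + 0.064×10.6)/(1 + 0.029×10.7 + 0.064×7.17) = 0.8244 kJ/s.
Profitability of mud crabs: 28.6/22 = 1.3 kJ/s.
Since 1.3 > R, including mud crabs increases the long-run rate.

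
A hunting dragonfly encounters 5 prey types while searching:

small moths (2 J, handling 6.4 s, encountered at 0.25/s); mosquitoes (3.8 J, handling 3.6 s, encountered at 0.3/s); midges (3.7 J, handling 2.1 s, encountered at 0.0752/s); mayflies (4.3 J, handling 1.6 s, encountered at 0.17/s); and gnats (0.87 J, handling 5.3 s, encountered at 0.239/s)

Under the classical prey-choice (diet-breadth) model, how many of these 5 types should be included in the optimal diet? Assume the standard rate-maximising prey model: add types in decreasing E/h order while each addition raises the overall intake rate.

Rank by E/h (J/s): mayflies 2.69, midges 1.76, mosquitoes 1.06, small moths 0.312, gnats 0.164. Include each in turn until the next type's E/h falls below the running intake rate.
Rate on top 1: 0.5747. midges: 1.76 > 0.5747 → include.
Rate on top 2: 0.7058. mosquitoes: 1.06 > 0.7058 → include.
Rate on top 3: 0.8563. small moths: 0.312 < 0.8563 → exclude; stop.
Optimal diet: mayflies, midges, mosquitoes — 3 of 5 types.

3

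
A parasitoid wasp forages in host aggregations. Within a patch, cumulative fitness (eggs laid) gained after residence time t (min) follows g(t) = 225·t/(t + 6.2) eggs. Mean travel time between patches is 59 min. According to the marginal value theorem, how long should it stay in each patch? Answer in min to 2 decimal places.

By the marginal value theorem, leave when the instantaneous gain rate g'(t) equals the habitat-wide average g(t)/(T + t).
g'(t) = 225·6.2/(t + 6.2)². Setting 225·6.2/(t+6.2)² = 225t/[(t+6.2)(59+t)] gives 6.2(59+t) = t(t+6.2), so t² = 6.2×59 = 365.8.
t* = √365.8 = 19.13 min.

19.13 min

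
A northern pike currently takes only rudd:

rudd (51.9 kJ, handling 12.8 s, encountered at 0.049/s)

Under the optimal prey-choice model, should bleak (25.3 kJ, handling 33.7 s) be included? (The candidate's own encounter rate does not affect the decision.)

No

Current rate: (0.049×51.9)/(1 + 0.049×12.8) = 1.563 kJ/s.
bleak: E/h = 25.3/33.7 = 0.7507 kJ/s.
Since 0.7507 < R, time spent handling bleak is better spent searching.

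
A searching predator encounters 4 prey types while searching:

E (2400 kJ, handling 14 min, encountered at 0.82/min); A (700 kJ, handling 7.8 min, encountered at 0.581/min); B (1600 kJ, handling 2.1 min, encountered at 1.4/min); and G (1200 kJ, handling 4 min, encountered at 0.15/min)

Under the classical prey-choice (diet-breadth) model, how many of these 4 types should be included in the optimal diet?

1

Rank by E/h (kJ/min): B 762, G 300, E 171, A 89.7. Include each in turn until the next type's E/h falls below the running intake rate.
Rate on top 1: 568.5. G: 300 < 568.5 → exclude; stop.
Optimal diet: B — 1 of 4 types.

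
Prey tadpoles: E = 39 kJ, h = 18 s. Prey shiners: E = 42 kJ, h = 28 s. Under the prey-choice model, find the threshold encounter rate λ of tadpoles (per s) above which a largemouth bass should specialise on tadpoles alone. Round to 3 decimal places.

0.125 per s

The zero-one rule: include shiners iff E₂/h₂ > λE₁/(1+λh₁). Equality gives the switch point.
λE₁h₂ = E₂ + λE₂h₁ ⇒ λ = E₂/(E₁h₂ − E₂h₁) = 42/(1092 − 756) = 0.125 per s.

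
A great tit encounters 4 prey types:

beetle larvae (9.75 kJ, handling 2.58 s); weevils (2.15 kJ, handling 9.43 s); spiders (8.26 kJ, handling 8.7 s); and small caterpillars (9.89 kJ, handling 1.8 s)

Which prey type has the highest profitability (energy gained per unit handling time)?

small caterpillars

In descending order of E/h:
small caterpillars: 9.89/1.8 = 5.49 kJ/s
beetle larvae: 9.75/2.58 = 3.78 kJ/s
spiders: 8.26/8.7 = 0.949 kJ/s
weevils: 2.15/9.43 = 0.228 kJ/s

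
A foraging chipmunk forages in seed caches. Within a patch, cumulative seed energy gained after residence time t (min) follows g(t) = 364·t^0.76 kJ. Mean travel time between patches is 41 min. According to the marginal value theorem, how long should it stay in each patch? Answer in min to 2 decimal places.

By the marginal value theorem, leave when the instantaneous gain rate g'(t) equals the habitat-wide average g(t)/(T + t).
g'(t) = 0.76·364·t^-0.24. Setting 0.76·364·t^-0.24 = 364·t^0.76/(41+t) gives 0.76(41+t) = t, so 0.24·t = 0.76×41.
t* = 0.76×41/0.24 = 129.8 min.

129.83 min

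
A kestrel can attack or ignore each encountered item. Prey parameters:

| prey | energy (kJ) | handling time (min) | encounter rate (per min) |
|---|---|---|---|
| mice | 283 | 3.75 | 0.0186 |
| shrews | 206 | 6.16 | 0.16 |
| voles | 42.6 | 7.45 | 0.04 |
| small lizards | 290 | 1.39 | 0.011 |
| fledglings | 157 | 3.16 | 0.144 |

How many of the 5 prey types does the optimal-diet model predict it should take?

4

Rank by E/h (kJ/min): small lizards 209, mice 75.5, fledglings 49.7, shrews 33.4, voles 5.72. Include each in turn until the next type's E/h falls below the running intake rate.
Rate on top 1: 3.142. mice: 75.5 > 3.142 → include.
Rate on top 2: 7.791. fledglings: 49.7 > 7.791 → include.
Rate on top 3: 20.17. shrews: 33.4 > 20.17 → include.
Rate on top 4: 25.35. voles: 5.72 < 25.35 → exclude; stop.
Optimal diet: small lizards, mice, fledglings, shrews — 4 of 5 types.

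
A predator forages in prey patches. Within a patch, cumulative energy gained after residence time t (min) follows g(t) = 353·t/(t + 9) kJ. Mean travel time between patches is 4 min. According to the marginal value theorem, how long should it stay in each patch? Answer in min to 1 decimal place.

Maximise g(t)/(T+t): set derivative to zero → g'(t)(T+t) = g(t).
g'(t) = 353·9/(t + 9)². Setting 353·9/(t+9)² = 353t/[(t+9)(4+t)] gives 9(4+t) = t(t+9), so t² = 9×4 = 36.
t* = √36 = 6 min.

6.0 min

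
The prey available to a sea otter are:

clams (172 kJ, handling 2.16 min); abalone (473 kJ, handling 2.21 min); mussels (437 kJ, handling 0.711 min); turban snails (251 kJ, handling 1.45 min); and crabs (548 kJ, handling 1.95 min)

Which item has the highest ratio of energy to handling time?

Profitability E/h (kJ/min): clams = 172/2.16 = 79.6, abalone = 473/2.21 = 214, mussels = 437/0.711 = 615, turban snails = 251/1.45 = 173, crabs = 548/1.95 = 281.
Ranked: mussels > crabs > abalone > turban snails > clams.

mussels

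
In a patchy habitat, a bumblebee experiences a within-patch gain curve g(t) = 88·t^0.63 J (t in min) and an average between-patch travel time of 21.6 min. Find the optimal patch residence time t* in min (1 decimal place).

Optimal t* satisfies g'(t*) = g(t*)/(T + t*).
g'(t) = 0.63·88·t^-0.37. Setting 0.63·88·t^-0.37 = 88·t^0.63/(21.6+t) gives 0.63(21.6+t) = t, so 0.37·t = 0.63×21.6.
t* = 0.63×21.6/0.37 = 36.78 min.

36.8 min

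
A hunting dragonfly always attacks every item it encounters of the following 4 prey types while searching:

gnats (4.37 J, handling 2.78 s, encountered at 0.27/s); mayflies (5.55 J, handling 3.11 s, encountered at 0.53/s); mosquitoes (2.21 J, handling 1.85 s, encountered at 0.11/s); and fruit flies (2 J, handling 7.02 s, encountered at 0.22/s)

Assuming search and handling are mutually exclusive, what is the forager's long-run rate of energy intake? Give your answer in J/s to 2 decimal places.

R = Σλ_iE_i / (1 + Σλ_ih_i)
Numerator: 0.27×4.37 + 0.53×5.55 + 0.11×2.21 + 0.22×2 = 4.804
Denominator: 1 + 0.27×2.78 + 0.53×3.11 + 0.11×1.85 + 0.22×7.02 = 5.147
R = 4.804/5.147 = 0.9335 J/s

0.93 J/s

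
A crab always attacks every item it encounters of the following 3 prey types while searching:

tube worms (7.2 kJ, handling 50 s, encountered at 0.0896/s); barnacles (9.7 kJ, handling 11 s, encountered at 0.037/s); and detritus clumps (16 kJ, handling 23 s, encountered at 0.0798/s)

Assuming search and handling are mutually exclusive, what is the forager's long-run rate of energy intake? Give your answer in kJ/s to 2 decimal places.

R = (0.0896×7.2 + 0.037×9.7 + 0.0798×16) / (1 + 0.0896×50 + 0.037×11 + 0.0798×23) = 2.281/7.722 = 0.2954 kJ/s.

0.30 kJ/s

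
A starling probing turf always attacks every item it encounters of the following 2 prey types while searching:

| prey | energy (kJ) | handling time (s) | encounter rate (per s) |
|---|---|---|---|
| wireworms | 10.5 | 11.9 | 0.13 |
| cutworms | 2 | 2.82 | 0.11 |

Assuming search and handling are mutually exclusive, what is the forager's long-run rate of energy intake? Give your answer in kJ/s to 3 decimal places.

R = (0.13×10.5 + 0.11×2) / (1 + 0.13×11.9 + 0.11×2.82) = 1.585/2.857 = 0.5547 kJ/s.

0.555 kJ/s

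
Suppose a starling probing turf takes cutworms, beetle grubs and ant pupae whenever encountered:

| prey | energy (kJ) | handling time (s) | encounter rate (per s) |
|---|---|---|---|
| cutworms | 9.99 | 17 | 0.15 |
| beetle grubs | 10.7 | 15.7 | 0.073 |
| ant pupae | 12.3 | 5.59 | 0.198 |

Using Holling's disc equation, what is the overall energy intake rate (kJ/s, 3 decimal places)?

R = Σλ_iE_i / (1 + Σλ_ih_i)
Numerator: 0.15×9.99 + 0.073×10.7 + 0.198×12.3 = 4.715
Denominator: 1 + 0.15×17 + 0.073×15.7 + 0.198×5.59 = 5.803
R = 4.715/5.803 = 0.8125 kJ/s

0.813 kJ/s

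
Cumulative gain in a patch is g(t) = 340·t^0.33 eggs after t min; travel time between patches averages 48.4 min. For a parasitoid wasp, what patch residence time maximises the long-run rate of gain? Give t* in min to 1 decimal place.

By the marginal value theorem, leave when the instantaneous gain rate g'(t) equals the habitat-wide average g(t)/(T + t).
g'(t) = 0.33·340·t^-0.67. Setting 0.33·340·t^-0.67 = 340·t^0.33/(48.4+t) gives 0.33(48.4+t) = t, so 0.67·t = 0.33×48.4.
t* = 0.33×48.4/0.67 = 23.84 min.

23.8 min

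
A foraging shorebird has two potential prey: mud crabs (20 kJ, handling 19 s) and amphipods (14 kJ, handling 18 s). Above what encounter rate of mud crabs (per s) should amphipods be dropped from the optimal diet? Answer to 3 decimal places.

0.149 per s

At the threshold, the rate on mud crabs alone equals the profitability of amphipods: λ·20/(1 + λ·19) = 14/18 = 0.7778.
Rearranging, λ(20 − 0.7778×19) = 0.7778, so λ = 0.7778/5.222 = 0.1489 per s.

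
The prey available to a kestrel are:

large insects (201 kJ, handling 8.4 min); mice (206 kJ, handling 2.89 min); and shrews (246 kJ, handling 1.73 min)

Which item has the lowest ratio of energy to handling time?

large insects

Profitability E/h (kJ/min): large insects = 201/8.4 = 23.9, mice = 206/2.89 = 71.3, shrews = 246/1.73 = 142.
Ranked: shrews > mice > large insects.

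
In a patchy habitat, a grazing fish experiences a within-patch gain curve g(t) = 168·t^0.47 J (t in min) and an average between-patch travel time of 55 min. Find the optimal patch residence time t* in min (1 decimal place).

48.8 min

By the marginal value theorem, leave when the instantaneous gain rate g'(t) equals the habitat-wide average g(t)/(T + t).
g'(t) = 0.47·168·t^-0.53. Setting 0.47·168·t^-0.53 = 168·t^0.47/(55+t) gives 0.47(55+t) = t, so 0.53·t = 0.47×55.
t* = 0.47×55/0.53 = 48.77 min.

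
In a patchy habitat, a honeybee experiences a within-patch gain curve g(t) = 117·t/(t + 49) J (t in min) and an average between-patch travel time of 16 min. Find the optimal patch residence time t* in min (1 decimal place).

By the marginal value theorem, leave when the instantaneous gain rate g'(t) equals the habitat-wide average g(t)/(T + t).
g'(t) = 117·49/(t + 49)². Setting 117·49/(t+49)² = 117t/[(t+49)(16+t)] gives 49(16+t) = t(t+49), so t² = 49×16 = 784.
t* = √784 = 28 min.

28.0 min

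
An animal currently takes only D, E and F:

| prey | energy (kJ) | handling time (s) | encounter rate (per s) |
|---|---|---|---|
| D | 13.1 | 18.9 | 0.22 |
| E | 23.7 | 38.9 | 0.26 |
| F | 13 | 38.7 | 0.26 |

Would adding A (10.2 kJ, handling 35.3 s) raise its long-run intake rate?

No

Intake rate on the current diet: R = (0.22×13.1 + 0.26×23.7 + 0.26×13) / (1 + 0.22×18.9 + 0.26×38.9 + 0.26×38.7) = 12.42/25.33 = 0.4904 kJ/s.
A: E/h = 10.2/35.3 = 0.289 kJ/s.
0.289 < 0.4904, so adding A would lower the average — exclude it.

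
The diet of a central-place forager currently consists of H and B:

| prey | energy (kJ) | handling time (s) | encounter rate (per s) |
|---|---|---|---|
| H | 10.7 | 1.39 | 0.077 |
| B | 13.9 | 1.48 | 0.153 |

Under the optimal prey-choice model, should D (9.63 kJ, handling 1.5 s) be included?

On H and B alone, R = ΣλE/(1+Σλh) = 2.951/1.333 = 2.213 kJ/s.
D: E/h = 9.63/1.5 = 6.42 kJ/s.
Since 6.42 > R, including D increases the long-run rate.

Yes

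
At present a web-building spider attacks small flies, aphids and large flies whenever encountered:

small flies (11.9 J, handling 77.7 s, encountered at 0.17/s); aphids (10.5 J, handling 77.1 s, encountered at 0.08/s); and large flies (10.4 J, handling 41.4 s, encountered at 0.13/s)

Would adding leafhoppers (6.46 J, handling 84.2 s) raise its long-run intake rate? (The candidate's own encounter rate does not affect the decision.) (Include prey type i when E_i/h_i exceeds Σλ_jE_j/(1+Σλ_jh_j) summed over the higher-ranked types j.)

No

On small flies, aphids and large flies alone, R = ΣλE/(1+Σλh) = 4.215/25.76 = 0.1636 J/s.
leafhoppers: E/h = 6.46/84.2 = 0.07672 J/s.
Since 0.07672 < R, time spent handling leafhoppers is better spent searching.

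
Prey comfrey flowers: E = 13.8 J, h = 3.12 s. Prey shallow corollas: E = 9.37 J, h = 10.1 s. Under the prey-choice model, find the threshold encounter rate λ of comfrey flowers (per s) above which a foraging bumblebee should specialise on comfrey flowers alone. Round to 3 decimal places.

The zero-one rule: include shallow corollas iff E₂/h₂ > λE₁/(1+λh₁). Equality gives the switch point.
λE₁h₂ = E₂ + λE₂h₁ ⇒ λ = E₂/(E₁h₂ − E₂h₁) = 9.37/(139.4 − 29.23) = 0.08507 per s.

0.085 per s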